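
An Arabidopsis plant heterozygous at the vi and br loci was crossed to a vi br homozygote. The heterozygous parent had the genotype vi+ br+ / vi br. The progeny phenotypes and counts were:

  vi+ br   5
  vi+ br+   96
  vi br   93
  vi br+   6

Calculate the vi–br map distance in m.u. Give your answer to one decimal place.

5.5 m.u.

The recombinant classes are vi+ br and vi br+: 5 + 6 = 11.
Recombination frequency = 11/200 = 0.0550 ≈ 5.5%, i.e. 5.5 m.u.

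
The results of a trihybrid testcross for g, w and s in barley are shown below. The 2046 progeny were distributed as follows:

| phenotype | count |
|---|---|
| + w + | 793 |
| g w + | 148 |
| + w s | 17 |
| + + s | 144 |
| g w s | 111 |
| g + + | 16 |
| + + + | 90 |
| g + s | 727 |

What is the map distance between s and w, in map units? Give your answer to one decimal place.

The two most frequent reciprocal classes, + w + and g + s, are the parental types, so the F1 was + w + / g + s.
The two rarest classes, + w s and g + +, are the double crossovers. Comparing them with the parentals, only the s allele has switched, so s is the middle locus and the order is w – s – g.
Crossovers in the w–s interval produce the single-crossover classes + + + and g w s (90 + 111 = 201) plus the double crossovers (33).
RF(w–s) = (201 + 33) / 2046 = 234/2046 = 0.1144 → 11.4 map units.

11.4 map units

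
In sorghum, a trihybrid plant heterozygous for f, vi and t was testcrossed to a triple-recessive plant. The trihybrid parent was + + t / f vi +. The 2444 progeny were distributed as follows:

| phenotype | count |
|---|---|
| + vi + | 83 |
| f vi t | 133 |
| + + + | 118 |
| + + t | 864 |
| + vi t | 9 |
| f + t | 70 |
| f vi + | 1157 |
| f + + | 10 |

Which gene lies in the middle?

The two rarest classes, + vi t and f + +, are the double crossovers. Comparing them with the parentals, only the vi allele has switched, so vi is the middle locus and the order is f – vi – t.

vi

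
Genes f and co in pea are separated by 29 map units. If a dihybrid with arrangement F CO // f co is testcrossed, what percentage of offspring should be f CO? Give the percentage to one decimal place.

14.5%

A map distance of 29 map units corresponds to a recombination frequency of 0.290.
The F1 is F CO / f co, so f CO is a recombinant gamete class with expected frequency r/2 = 0.290/2 = 0.1450.
That is 0.1450 = 14.5% of the progeny.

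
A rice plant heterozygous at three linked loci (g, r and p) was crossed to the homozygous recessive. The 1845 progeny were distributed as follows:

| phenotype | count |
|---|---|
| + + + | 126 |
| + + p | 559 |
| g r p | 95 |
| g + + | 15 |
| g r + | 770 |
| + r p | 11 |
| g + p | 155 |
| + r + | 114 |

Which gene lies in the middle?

r

The two most frequent reciprocal classes, g r + and + + p, are the parental types, so the F1 was g r + / + + p.
The two rarest classes, g + + and + r p, are the double crossovers. Comparing them with the parentals, only the r allele has switched, so r is the middle locus and the order is p – r – g.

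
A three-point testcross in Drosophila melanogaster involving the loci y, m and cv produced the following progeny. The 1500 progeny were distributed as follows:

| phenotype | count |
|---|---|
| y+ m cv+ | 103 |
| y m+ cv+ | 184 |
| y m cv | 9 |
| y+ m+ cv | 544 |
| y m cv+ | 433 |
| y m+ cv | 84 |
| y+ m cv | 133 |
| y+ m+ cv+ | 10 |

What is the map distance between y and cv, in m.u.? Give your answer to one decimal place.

The two most frequent reciprocal classes, y m cv+ and y+ m+ cv, are the parental types, so the F1 was y m cv+ / y+ m+ cv.
The two rarest classes, y m cv and y+ m+ cv+, are the double crossovers. Comparing them with the parentals, only the cv allele has switched, so cv is the middle locus and the order is m – cv – y.
Crossovers in the cv–y interval produce the single-crossover classes y+ m cv+ and y m+ cv (103 + 84 = 187) plus the double crossovers (19).
RF(cv–y) = (187 + 19) / 1500 = 206/1500 = 0.1373 → 13.7 m.u.

13.7 m.u.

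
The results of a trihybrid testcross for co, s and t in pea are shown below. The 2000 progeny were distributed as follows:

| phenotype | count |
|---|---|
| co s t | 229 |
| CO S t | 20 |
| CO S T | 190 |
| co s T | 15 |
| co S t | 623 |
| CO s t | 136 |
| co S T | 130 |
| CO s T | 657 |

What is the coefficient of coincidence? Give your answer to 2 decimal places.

The two most frequent reciprocal classes, CO s T and co S t, are the parental types, so the F1 was CO s T / co S t.
The two rarest classes, co s T and CO S t, are the double crossovers. Comparing them with the parentals, only the co allele has switched, so co is the middle locus and the order is t – co – s.
t–co: (266 + 35)/2000 = 0.1505; co–s: (419 + 35)/2000 = 0.2270.
Expected DCO frequency = 0.1505 × 0.2270 ≈ 0.03416; observed = 35/2000 ≈ 0.01750.
Coefficient of coincidence = 0.01750/0.03416 ≈ 0.51.

0.51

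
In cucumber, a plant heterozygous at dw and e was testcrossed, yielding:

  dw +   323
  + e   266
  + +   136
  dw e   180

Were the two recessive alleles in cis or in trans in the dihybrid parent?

trans

The two most frequent classes are + e (266) and dw + (323); these are the parental (non-recombinant) types.
So the F1 carried + e on one chromosome and dw + on the other — the recessive alleles are on opposite chromosomes (trans / repulsion).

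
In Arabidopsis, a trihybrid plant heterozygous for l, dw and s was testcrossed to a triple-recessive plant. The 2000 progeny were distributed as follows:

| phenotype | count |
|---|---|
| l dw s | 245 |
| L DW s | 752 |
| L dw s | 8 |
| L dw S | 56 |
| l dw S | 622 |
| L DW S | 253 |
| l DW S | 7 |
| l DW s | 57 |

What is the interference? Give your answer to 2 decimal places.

0.54

The two most frequent reciprocal classes, l dw S and L DW s, are the parental types, so the F1 was l dw S / L DW s.
The two rarest classes, l DW S and L dw s, are the double crossovers. Comparing them with the parentals, only the dw allele has switched, so dw is the middle locus and the order is l – dw – s.
l–dw: (113 + 15)/2000 = 0.0640; dw–s: (498 + 15)/2000 = 0.2565.
Expected DCO frequency = 0.0640 × 0.2565 ≈ 0.01642; observed = 15/2000 ≈ 0.00750.
Coefficient of coincidence = 0.00750/0.01642 ≈ 0.46; interference = 1 − 0.46 = 0.54.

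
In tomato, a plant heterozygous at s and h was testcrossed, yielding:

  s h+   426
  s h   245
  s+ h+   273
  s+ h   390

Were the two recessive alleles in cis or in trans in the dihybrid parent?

trans

The two most frequent classes are s+ h (390) and s h+ (426); these are the parental (non-recombinant) types.
So the F1 carried s+ h on one chromosome and s h+ on the other — the recessive alleles are on opposite chromosomes (trans / repulsion).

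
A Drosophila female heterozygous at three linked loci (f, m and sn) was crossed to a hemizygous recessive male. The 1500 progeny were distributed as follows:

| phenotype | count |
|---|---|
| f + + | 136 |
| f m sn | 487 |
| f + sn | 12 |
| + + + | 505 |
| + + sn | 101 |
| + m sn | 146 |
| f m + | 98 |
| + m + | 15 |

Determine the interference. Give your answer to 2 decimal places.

0.42

The two most frequent reciprocal classes, + + + and f m sn, are the parental types, so the F1 was + + + / f m sn.
The two rarest classes, + m + and f + sn, are the double crossovers. Comparing them with the parentals, only the m allele has switched, so m is the middle locus and the order is sn – m – f.
sn–m: (199 + 27)/1500 = 0.1507; m–f: (282 + 27)/1500 = 0.2060.
Expected DCO frequency = 0.1507 × 0.2060 ≈ 0.03104; observed = 27/1500 ≈ 0.01800.
Coefficient of coincidence = 0.01800/0.03104 ≈ 0.58; interference = 1 − 0.58 = 0.42.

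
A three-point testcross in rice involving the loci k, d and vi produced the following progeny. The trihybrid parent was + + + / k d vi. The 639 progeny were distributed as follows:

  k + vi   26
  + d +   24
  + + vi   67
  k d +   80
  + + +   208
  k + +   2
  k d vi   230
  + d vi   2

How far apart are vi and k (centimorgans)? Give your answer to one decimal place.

The two rarest classes, k + + and + d vi, are the double crossovers. Comparing them with the parentals, only the k allele has switched, so k is the middle locus and the order is vi – k – d.
Crossovers in the vi–k interval produce the single-crossover classes + + vi and k d + (67 + 80 = 147) plus the double crossovers (4).
RF(vi–k) = (147 + 4) / 639 = 151/639 = 0.2363 → 23.6 centimorgans.

23.6 centimorgans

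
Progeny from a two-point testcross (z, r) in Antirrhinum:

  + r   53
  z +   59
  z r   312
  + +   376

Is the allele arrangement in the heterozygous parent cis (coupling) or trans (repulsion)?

cis

The two most frequent classes are + + (376) and z r (312); these are the parental (non-recombinant) types.
So the F1 carried + + on one chromosome and z r on the other — the recessive alleles are on the same chromosome (cis / coupling).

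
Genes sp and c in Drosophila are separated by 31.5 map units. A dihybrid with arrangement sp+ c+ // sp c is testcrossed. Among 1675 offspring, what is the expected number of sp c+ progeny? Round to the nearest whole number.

A map distance of 31.5 map units corresponds to a recombination frequency of 0.315.
The F1 is sp+ c+ / sp c, so sp c+ is a recombinant gamete class with expected frequency r/2 = 0.315/2 = 0.1575.
Expected number = 0.1575 × 1675 = 263.81 ≈ 264.

264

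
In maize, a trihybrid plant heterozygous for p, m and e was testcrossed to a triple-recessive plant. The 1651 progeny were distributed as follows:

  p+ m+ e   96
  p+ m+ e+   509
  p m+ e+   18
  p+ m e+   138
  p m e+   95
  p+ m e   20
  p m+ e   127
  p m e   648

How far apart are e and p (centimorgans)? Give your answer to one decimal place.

13.9 centimorgans

The two most frequent reciprocal classes, p+ m+ e+ and p m e, are the parental types, so the F1 was p+ m+ e+ / p m e.
The two rarest classes, p m+ e+ and p+ m e, are the double crossovers. Comparing them with the parentals, only the p allele has switched, so p is the middle locus and the order is m – p – e.
Crossovers in the p–e interval produce the single-crossover classes p+ m+ e and p m e+ (96 + 95 = 191) plus the double crossovers (38).
RF(p–e) = (191 + 38) / 1651 = 229/1651 = 0.1387 → 13.9 centimorgans.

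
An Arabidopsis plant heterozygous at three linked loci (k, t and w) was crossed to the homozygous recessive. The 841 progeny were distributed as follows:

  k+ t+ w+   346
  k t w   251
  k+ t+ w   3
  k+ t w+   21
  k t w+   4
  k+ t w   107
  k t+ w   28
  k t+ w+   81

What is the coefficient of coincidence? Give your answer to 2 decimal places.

0.54

The two most frequent reciprocal classes, k+ t+ w+ and k t w, are the parental types, so the F1 was k+ t+ w+ / k t w.
The two rarest classes, k+ t+ w and k t w+, are the double crossovers. Comparing them with the parentals, only the w allele has switched, so w is the middle locus and the order is t – w – k.
t–w: (49 + 7)/841 = 0.0666; w–k: (188 + 7)/841 = 0.2319.
Expected DCO frequency = 0.0666 × 0.2319 ≈ 0.01544; observed = 7/841 ≈ 0.00832.
Coefficient of coincidence = 0.00832/0.01544 ≈ 0.54.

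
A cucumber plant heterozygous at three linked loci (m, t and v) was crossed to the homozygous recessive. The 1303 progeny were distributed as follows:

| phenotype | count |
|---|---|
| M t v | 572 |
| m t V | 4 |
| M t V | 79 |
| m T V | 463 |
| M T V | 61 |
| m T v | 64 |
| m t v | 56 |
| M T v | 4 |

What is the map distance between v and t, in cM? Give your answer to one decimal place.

The two most frequent reciprocal classes, M t v and m T V, are the parental types, so the F1 was M t v / m T V.
The two rarest classes, M T v and m t V, are the double crossovers. Comparing them with the parentals, only the t allele has switched, so t is the middle locus and the order is m – t – v.
Crossovers in the t–v interval produce the single-crossover classes M t V and m T v (79 + 64 = 143) plus the double crossovers (8).
RF(t–v) = (143 + 8) / 1303 = 151/1303 = 0.1159 → 11.6 cM.

11.6 cM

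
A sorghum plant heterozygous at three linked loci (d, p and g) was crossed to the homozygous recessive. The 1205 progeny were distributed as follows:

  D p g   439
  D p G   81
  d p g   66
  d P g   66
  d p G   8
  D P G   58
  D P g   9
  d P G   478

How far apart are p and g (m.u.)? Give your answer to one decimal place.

13.6 m.u.

The two most frequent reciprocal classes, d P G and D p g, are the parental types, so the F1 was d P G / D p g.
The two rarest classes, d p G and D P g, are the double crossovers. Comparing them with the parentals, only the p allele has switched, so p is the middle locus and the order is d – p – g.
Crossovers in the p–g interval produce the single-crossover classes d P g and D p G (66 + 81 = 147) plus the double crossovers (17).
RF(p–g) = (147 + 17) / 1205 = 164/1205 = 0.1361 → 13.6 m.u.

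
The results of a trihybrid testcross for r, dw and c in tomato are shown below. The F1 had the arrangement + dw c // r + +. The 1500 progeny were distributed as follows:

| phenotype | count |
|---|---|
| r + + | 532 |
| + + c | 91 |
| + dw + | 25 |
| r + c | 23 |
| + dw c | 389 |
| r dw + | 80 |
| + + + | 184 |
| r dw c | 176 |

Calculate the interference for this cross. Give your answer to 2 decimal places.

0.19

The two rarest classes, + dw + and r + c, are the double crossovers. Comparing them with the parentals, only the c allele has switched, so c is the middle locus and the order is r – c – dw.
r–c: (360 + 48)/1500 = 0.2720; c–dw: (171 + 48)/1500 = 0.1460.
Expected DCO frequency = 0.2720 × 0.1460 ≈ 0.03971; observed = 48/1500 ≈ 0.03200.
Coefficient of coincidence = 0.03200/0.03971 ≈ 0.81; interference = 1 − 0.81 = 0.19.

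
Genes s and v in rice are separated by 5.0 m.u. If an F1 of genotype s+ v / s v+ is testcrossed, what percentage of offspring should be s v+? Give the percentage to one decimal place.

47.5%

A map distance of 5.0 m.u. corresponds to a recombination frequency of 0.050.
The F1 is s+ v / s v+, so s v+ is a parental gamete class with expected frequency (1 − r)/2 = 0.950/2 = 0.4750.
That is 0.4750 = 47.5% of the progeny.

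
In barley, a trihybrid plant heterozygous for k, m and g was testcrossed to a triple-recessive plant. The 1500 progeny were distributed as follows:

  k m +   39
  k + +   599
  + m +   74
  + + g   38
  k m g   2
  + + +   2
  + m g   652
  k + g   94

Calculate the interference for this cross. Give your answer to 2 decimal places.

The two most frequent reciprocal classes, k + + and + m g, are the parental types, so the F1 was k + + / + m g.
The two rarest classes, + + + and k m g, are the double crossovers. Comparing them with the parentals, only the k allele has switched, so k is the middle locus and the order is g – k – m.
g–k: (168 + 4)/1500 = 0.1147; k–m: (77 + 4)/1500 = 0.0540.
Expected DCO frequency = 0.1147 × 0.0540 ≈ 0.00619; observed = 4/1500 ≈ 0.00267.
Coefficient of coincidence = 0.00267/0.00619 ≈ 0.43; interference = 1 − 0.43 = 0.57.

0.57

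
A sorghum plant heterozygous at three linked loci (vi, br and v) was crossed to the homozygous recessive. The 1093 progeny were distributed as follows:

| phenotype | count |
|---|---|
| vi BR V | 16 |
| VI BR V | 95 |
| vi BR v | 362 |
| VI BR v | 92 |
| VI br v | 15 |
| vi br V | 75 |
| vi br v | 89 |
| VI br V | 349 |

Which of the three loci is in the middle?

v

The two most frequent reciprocal classes, vi BR v and VI br V, are the parental types, so the F1 was vi BR v / VI br V.
The two rarest classes, vi BR V and VI br v, are the double crossovers. Comparing them with the parentals, only the v allele has switched, so v is the middle locus and the order is br – v – vi.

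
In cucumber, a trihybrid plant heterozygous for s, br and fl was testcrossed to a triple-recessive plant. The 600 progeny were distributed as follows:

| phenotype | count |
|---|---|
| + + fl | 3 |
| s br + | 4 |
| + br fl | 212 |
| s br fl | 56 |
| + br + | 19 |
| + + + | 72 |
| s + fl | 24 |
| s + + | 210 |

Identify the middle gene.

The two most frequent reciprocal classes, s + + and + br fl, are the parental types, so the F1 was s + + / + br fl.
The two rarest classes, s br + and + + fl, are the double crossovers. Comparing them with the parentals, only the br allele has switched, so br is the middle locus and the order is fl – br – s.

br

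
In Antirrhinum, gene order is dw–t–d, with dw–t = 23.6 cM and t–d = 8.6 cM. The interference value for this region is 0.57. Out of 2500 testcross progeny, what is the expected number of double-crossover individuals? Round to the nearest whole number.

22

Map distances give recombination frequencies of 0.236 and 0.086 for the two intervals.
With interference 0.57 (so coincidence = 0.43), expected double-crossover frequency = 0.236 × 0.086 × 0.43 = 0.00873.
Expected number = 0.00873 × 2500 = 21.82 ≈ 22.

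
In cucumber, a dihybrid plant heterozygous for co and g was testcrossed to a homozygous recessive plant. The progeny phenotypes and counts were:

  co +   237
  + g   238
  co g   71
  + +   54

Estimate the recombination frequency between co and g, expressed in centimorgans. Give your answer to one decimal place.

20.8 centimorgans

The two most frequent classes, + g (238) and co + (237), are the parental types, so the F1 was + g / co +.
The recombinant classes are + + and co g: 54 + 71 = 125.
Recombination frequency = 125/600 = 0.2083 ≈ 20.8%, i.e. 20.8 centimorgans.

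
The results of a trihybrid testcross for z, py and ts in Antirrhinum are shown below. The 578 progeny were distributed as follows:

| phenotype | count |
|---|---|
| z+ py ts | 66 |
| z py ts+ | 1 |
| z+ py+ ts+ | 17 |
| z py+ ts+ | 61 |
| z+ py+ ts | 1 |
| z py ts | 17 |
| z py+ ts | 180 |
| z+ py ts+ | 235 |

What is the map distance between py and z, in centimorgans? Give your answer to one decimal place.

6.2 centimorgans

The two most frequent reciprocal classes, z+ py ts+ and z py+ ts, are the parental types, so the F1 was z+ py ts+ / z py+ ts.
The two rarest classes, z py ts+ and z+ py+ ts, are the double crossovers. Comparing them with the parentals, only the z allele has switched, so z is the middle locus and the order is ts – z – py.
Crossovers in the z–py interval produce the single-crossover classes z+ py+ ts+ and z py ts (17 + 17 = 34) plus the double crossovers (2).
RF(z–py) = (34 + 2) / 578 = 36/578 = 0.0623 → 6.2 centimorgans.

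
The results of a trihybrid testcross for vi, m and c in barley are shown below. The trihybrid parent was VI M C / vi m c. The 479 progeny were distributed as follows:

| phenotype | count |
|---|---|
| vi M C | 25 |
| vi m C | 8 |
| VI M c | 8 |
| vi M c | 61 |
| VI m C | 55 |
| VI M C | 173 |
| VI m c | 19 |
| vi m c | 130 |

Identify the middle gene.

The two rarest classes, VI M c and vi m C, are the double crossovers. Comparing them with the parentals, only the c allele has switched, so c is the middle locus and the order is m – c – vi.

c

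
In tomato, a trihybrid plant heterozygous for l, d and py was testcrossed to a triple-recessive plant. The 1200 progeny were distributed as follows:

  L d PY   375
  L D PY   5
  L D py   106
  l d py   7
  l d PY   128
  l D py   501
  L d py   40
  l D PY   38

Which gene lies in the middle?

d

The two most frequent reciprocal classes, l D py and L d PY, are the parental types, so the F1 was l D py / L d PY.
The two rarest classes, l d py and L D PY, are the double crossovers. Comparing them with the parentals, only the d allele has switched, so d is the middle locus and the order is l – d – py.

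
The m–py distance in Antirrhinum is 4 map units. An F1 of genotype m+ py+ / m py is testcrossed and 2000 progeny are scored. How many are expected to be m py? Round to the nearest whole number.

960

A map distance of 4 map units corresponds to a recombination frequency of 0.040.
The F1 is m+ py+ / m py, so m py is a parental gamete class with expected frequency (1 − r)/2 = 0.960/2 = 0.4800.
Expected number = 0.4800 × 2000 = 960.00 ≈ 960.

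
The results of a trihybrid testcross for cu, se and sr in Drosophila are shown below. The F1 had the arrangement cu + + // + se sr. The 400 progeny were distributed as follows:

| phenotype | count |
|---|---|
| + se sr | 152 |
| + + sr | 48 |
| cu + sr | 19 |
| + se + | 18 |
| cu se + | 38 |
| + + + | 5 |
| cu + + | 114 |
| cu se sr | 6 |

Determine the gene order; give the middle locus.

cu

The two rarest classes, + + + and cu se sr, are the double crossovers. Comparing them with the parentals, only the cu allele has switched, so cu is the middle locus and the order is se – cu – sr.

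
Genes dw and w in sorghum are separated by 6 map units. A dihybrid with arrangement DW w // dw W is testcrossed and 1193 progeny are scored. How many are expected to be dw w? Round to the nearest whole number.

36

A map distance of 6 map units corresponds to a recombination frequency of 0.060.
The F1 is DW w / dw W, so dw w is a recombinant gamete class with expected frequency r/2 = 0.060/2 = 0.0300.
Expected number = 0.0300 × 1193 = 35.79 ≈ 36.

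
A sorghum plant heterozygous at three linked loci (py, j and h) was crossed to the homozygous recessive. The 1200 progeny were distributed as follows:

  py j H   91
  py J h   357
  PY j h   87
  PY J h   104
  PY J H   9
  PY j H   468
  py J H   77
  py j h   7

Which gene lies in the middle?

j

The two most frequent reciprocal classes, PY j H and py J h, are the parental types, so the F1 was PY j H / py J h.
The two rarest classes, PY J H and py j h, are the double crossovers. Comparing them with the parentals, only the j allele has switched, so j is the middle locus and the order is py – j – h.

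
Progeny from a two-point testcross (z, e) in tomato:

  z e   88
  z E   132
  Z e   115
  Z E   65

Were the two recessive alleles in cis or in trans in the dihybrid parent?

trans

The two most frequent classes are Z e (115) and z E (132); these are the parental (non-recombinant) types.
So the F1 carried Z e on one chromosome and z E on the other — the recessive alleles are on opposite chromosomes (trans / repulsion).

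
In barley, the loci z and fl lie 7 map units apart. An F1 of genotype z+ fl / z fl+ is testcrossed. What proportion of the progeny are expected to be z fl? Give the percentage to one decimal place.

3.5%

A map distance of 7 map units corresponds to a recombination frequency of 0.070.
The F1 is z+ fl / z fl+, so z fl is a recombinant gamete class with expected frequency r/2 = 0.070/2 = 0.0350.
That is 0.0350 = 3.5% of the progeny.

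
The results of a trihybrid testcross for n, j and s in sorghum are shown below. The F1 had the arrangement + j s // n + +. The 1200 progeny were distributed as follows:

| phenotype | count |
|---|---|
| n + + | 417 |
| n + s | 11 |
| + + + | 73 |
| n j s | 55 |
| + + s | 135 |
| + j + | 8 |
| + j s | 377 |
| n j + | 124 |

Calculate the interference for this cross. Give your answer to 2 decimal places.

0.44

The two rarest classes, + j + and n + s, are the double crossovers. Comparing them with the parentals, only the s allele has switched, so s is the middle locus and the order is j – s – n.
j–s: (259 + 19)/1200 = 0.2317; s–n: (128 + 19)/1200 = 0.1225.
Expected DCO frequency = 0.2317 × 0.1225 ≈ 0.02838; observed = 19/1200 ≈ 0.01583.
Coefficient of coincidence = 0.01583/0.02838 ≈ 0.56; interference = 1 − 0.56 = 0.44.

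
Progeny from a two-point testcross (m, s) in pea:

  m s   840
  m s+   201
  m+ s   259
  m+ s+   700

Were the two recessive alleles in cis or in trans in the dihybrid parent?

The two most frequent classes are m+ s+ (700) and m s (840); these are the parental (non-recombinant) types.
So the F1 carried m+ s+ on one chromosome and m s on the other — the recessive alleles are on the same chromosome (cis / coupling).

cis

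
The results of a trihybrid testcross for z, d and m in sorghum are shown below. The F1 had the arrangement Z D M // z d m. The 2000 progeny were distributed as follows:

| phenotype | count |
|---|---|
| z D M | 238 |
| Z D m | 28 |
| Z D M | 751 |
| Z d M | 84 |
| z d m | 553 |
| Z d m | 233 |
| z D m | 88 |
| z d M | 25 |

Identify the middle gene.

The two rarest classes, Z D m and z d M, are the double crossovers. Comparing them with the parentals, only the m allele has switched, so m is the middle locus and the order is z – m – d.

m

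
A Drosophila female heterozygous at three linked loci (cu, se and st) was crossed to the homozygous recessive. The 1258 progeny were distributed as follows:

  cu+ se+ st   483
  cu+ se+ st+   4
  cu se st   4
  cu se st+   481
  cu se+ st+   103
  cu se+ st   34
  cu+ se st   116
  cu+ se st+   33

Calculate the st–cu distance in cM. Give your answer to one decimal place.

6.0 cM

The two most frequent reciprocal classes, cu se st+ and cu+ se+ st, are the parental types, so the F1 was cu se st+ / cu+ se+ st.
The two rarest classes, cu se st and cu+ se+ st+, are the double crossovers. Comparing them with the parentals, only the st allele has switched, so st is the middle locus and the order is cu – st – se.
Crossovers in the cu–st interval produce the single-crossover classes cu+ se st+ and cu se+ st (33 + 34 = 67) plus the double crossovers (8).
RF(cu–st) = (67 + 8) / 1258 = 75/1258 = 0.0596 → 6.0 cM.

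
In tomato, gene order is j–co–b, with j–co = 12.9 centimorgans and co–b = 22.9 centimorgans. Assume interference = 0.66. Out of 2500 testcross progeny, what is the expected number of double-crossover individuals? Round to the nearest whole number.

Map distances give recombination frequencies of 0.129 and 0.229 for the two intervals.
With interference 0.66 (so coincidence = 0.34), expected double-crossover frequency = 0.129 × 0.229 × 0.34 = 0.01004.
Expected number = 0.01004 × 2500 = 25.11 ≈ 25.

25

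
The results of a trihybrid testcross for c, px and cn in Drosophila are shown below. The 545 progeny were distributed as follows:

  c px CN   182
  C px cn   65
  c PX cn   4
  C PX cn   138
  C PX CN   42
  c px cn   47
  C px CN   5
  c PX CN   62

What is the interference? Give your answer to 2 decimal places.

The two most frequent reciprocal classes, c px CN and C PX cn, are the parental types, so the F1 was c px CN / C PX cn.
The two rarest classes, C px CN and c PX cn, are the double crossovers. Comparing them with the parentals, only the c allele has switched, so c is the middle locus and the order is px – c – cn.
px–c: (127 + 9)/545 = 0.2495; c–cn: (89 + 9)/545 = 0.1798.
Expected DCO frequency = 0.2495 × 0.1798 ≈ 0.04486; observed = 9/545 ≈ 0.01651.
Coefficient of coincidence = 0.01651/0.04486 ≈ 0.37; interference = 1 − 0.37 = 0.63.

0.63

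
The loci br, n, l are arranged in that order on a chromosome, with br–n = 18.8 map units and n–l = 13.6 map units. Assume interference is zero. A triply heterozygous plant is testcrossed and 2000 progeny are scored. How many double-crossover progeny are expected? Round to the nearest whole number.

Map distances give recombination frequencies of 0.188 and 0.136 for the two intervals.
With no interference, expected double-crossover frequency = 0.188 × 0.136 = 0.02557.
Expected number = 0.02557 × 2000 = 51.14 ≈ 51.

51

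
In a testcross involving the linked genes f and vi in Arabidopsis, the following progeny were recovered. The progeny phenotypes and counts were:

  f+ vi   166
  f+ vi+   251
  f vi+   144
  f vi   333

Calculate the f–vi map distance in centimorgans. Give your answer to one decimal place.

The two most frequent classes, f+ vi+ (251) and f vi (333), are the parental types, so the F1 was f+ vi+ / f vi.
The recombinant classes are f+ vi and f vi+: 166 + 144 = 310.
Recombination frequency = 310/894 = 0.3468 ≈ 34.7%, i.e. 34.7 centimorgans.

34.7 centimorgans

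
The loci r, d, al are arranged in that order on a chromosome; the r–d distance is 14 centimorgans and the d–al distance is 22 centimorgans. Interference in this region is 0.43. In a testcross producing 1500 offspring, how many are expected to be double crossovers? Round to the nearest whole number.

26

Map distances give recombination frequencies of 0.140 and 0.220 for the two intervals.
With interference 0.43 (so coincidence = 0.57), expected double-crossover frequency = 0.140 × 0.220 × 0.57 = 0.01756.
Expected number = 0.01756 × 1500 = 26.33 ≈ 26.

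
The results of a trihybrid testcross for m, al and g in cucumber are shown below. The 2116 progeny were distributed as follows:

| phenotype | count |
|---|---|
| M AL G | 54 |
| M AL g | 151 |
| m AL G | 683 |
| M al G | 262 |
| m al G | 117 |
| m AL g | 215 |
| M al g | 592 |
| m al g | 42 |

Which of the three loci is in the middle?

m

The two most frequent reciprocal classes, m AL G and M al g, are the parental types, so the F1 was m AL G / M al g.
The two rarest classes, M AL G and m al g, are the double crossovers. Comparing them with the parentals, only the m allele has switched, so m is the middle locus and the order is g – m – al.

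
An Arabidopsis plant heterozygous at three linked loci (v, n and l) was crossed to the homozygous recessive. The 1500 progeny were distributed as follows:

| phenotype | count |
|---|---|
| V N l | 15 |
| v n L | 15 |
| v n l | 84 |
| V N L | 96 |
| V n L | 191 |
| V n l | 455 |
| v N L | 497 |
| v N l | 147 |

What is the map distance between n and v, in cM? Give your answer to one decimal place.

14.0 cM

The two most frequent reciprocal classes, v N L and V n l, are the parental types, so the F1 was v N L / V n l.
The two rarest classes, v n L and V N l, are the double crossovers. Comparing them with the parentals, only the n allele has switched, so n is the middle locus and the order is l – n – v.
Crossovers in the n–v interval produce the single-crossover classes V N L and v n l (96 + 84 = 180) plus the double crossovers (30).
RF(n–v) = (180 + 30) / 1500 = 210/1500 = 0.1400 → 14.0 cM.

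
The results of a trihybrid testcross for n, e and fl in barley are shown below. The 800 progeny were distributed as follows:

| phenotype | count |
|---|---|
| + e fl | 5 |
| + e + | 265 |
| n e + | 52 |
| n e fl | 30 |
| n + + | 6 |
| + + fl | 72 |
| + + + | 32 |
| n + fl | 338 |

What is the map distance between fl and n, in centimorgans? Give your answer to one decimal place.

The two most frequent reciprocal classes, n + fl and + e +, are the parental types, so the F1 was n + fl / + e +.
The two rarest classes, n + + and + e fl, are the double crossovers. Comparing them with the parentals, only the fl allele has switched, so fl is the middle locus and the order is n – fl – e.
Crossovers in the n–fl interval produce the single-crossover classes + + fl and n e + (72 + 52 = 124) plus the double crossovers (11).
RF(n–fl) = (124 + 11) / 800 = 135/800 = 0.1688 → 16.9 centimorgans.

16.9 centimorgans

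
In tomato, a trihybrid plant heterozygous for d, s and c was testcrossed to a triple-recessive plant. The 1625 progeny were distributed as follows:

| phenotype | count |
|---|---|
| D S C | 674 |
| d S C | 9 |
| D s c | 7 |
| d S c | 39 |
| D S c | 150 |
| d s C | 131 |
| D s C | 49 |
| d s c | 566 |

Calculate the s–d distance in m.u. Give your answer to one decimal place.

6.4 m.u.

The two most frequent reciprocal classes, D S C and d s c, are the parental types, so the F1 was D S C / d s c.
The two rarest classes, d S C and D s c, are the double crossovers. Comparing them with the parentals, only the d allele has switched, so d is the middle locus and the order is c – d – s.
Crossovers in the d–s interval produce the single-crossover classes D s C and d S c (49 + 39 = 88) plus the double crossovers (16).
RF(d–s) = (88 + 16) / 1625 = 104/1625 = 0.0640 → 6.4 m.u.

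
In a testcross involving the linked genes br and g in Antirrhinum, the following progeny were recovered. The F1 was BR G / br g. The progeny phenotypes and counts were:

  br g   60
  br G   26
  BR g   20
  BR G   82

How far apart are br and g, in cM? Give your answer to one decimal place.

The recombinant classes are BR g and br G: 20 + 26 = 46.
Recombination frequency = 46/188 = 0.2447 ≈ 24.5%, i.e. 24.5 cM.

24.5 cM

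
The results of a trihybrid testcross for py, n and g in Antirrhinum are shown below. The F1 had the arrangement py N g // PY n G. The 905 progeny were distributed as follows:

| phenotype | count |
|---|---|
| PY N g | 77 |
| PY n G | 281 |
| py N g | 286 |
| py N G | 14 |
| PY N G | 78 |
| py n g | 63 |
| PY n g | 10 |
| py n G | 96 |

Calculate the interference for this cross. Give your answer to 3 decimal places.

The two rarest classes, py N G and PY n g, are the double crossovers. Comparing them with the parentals, only the g allele has switched, so g is the middle locus and the order is py – g – n.
py–g: (173 + 24)/905 = 0.2177; g–n: (141 + 24)/905 = 0.1823.
Expected DCO frequency = 0.2177 × 0.1823 ≈ 0.03969; observed = 24/905 ≈ 0.02652.
Coefficient of coincidence = 0.02652/0.03969 ≈ 0.668; interference = 1 − 0.668 = 0.332.

0.332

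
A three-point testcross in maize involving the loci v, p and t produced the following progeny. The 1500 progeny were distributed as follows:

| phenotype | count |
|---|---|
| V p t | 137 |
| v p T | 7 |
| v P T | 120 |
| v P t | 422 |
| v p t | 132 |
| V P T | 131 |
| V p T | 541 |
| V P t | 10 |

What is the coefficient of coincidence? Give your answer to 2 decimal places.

0.33

The two most frequent reciprocal classes, V p T and v P t, are the parental types, so the F1 was V p T / v P t.
The two rarest classes, v p T and V P t, are the double crossovers. Comparing them with the parentals, only the v allele has switched, so v is the middle locus and the order is p – v – t.
p–v: (263 + 17)/1500 = 0.1867; v–t: (257 + 17)/1500 = 0.1827.
Expected DCO frequency = 0.1867 × 0.1827 ≈ 0.03411; observed = 17/1500 ≈ 0.01133.
Coefficient of coincidence = 0.01133/0.03411 ≈ 0.33.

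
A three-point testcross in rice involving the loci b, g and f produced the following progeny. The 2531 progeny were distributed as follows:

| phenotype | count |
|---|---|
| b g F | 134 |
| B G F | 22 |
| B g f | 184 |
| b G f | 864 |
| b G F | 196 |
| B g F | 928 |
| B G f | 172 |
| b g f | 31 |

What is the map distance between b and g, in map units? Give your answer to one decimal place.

The two most frequent reciprocal classes, b G f and B g F, are the parental types, so the F1 was b G f / B g F.
The two rarest classes, b g f and B G F, are the double crossovers. Comparing them with the parentals, only the g allele has switched, so g is the middle locus and the order is b – g – f.
Crossovers in the b–g interval produce the single-crossover classes B G f and b g F (172 + 134 = 306) plus the double crossovers (53).
RF(b–g) = (306 + 53) / 2531 = 359/2531 = 0.1418 → 14.2 map units.

14.2 map units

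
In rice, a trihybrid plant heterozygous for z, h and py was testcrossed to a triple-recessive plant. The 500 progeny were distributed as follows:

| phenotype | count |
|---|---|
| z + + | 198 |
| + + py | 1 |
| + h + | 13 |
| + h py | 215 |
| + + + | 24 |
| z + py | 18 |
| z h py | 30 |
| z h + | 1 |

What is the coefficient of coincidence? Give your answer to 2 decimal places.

0.54

The two most frequent reciprocal classes, + h py and z + +, are the parental types, so the F1 was + h py / z + +.
The two rarest classes, + + py and z h +, are the double crossovers. Comparing them with the parentals, only the h allele has switched, so h is the middle locus and the order is py – h – z.
py–h: (31 + 2)/500 = 0.0660; h–z: (54 + 2)/500 = 0.1120.
Expected DCO frequency = 0.0660 × 0.1120 ≈ 0.00739; observed = 2/500 ≈ 0.00400.
Coefficient of coincidence = 0.00400/0.00739 ≈ 0.54.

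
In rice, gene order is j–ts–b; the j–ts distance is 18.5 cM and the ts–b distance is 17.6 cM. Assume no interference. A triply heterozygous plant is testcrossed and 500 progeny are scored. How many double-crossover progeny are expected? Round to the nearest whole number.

16

Map distances give recombination frequencies of 0.185 and 0.176 for the two intervals.
With no interference, expected double-crossover frequency = 0.185 × 0.176 = 0.03256.
Expected number = 0.03256 × 500 = 16.28 ≈ 16.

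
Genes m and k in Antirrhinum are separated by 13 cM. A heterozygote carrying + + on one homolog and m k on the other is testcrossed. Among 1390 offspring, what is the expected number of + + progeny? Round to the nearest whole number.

A map distance of 13 cM corresponds to a recombination frequency of 0.130.
The F1 is + + / m k, so + + is a parental gamete class with expected frequency (1 − r)/2 = 0.870/2 = 0.4350.
Expected number = 0.4350 × 1390 = 604.65 ≈ 605.

605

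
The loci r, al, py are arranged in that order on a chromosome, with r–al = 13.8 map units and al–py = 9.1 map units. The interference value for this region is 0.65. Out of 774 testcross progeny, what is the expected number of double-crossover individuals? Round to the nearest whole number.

Map distances give recombination frequencies of 0.138 and 0.091 for the two intervals.
With interference 0.65 (so coincidence = 0.35), expected double-crossover frequency = 0.138 × 0.091 × 0.35 = 0.00440.
Expected number = 0.00440 × 774 = 3.40 ≈ 3.

3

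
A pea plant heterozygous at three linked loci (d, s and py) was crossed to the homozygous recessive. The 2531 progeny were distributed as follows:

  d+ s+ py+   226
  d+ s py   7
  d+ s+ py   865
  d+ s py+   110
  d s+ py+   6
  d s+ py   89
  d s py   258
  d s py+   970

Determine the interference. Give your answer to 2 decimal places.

0.69

The two most frequent reciprocal classes, d s py+ and d+ s+ py, are the parental types, so the F1 was d s py+ / d+ s+ py.
The two rarest classes, d s+ py+ and d+ s py, are the double crossovers. Comparing them with the parentals, only the s allele has switched, so s is the middle locus and the order is py – s – d.
py–s: (484 + 13)/2531 = 0.1964; s–d: (199 + 13)/2531 = 0.0838.
Expected DCO frequency = 0.1964 × 0.0838 ≈ 0.01646; observed = 13/2531 ≈ 0.00514.
Coefficient of coincidence = 0.00514/0.01646 ≈ 0.31; interference = 1 − 0.31 = 0.69.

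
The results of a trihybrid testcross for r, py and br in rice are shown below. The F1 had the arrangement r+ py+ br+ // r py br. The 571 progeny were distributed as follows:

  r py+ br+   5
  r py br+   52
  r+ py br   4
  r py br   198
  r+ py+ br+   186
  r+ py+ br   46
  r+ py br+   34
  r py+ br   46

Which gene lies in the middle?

r

The two rarest classes, r py+ br+ and r+ py br, are the double crossovers. Comparing them with the parentals, only the r allele has switched, so r is the middle locus and the order is br – r – py.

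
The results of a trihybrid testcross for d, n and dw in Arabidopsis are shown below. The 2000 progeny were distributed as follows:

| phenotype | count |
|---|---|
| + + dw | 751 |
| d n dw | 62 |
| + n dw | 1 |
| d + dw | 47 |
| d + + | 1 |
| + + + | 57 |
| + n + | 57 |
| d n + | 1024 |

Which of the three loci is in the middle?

n

The two most frequent reciprocal classes, + + dw and d n +, are the parental types, so the F1 was + + dw / d n +.
The two rarest classes, + n dw and d + +, are the double crossovers. Comparing them with the parentals, only the n allele has switched, so n is the middle locus and the order is d – n – dw.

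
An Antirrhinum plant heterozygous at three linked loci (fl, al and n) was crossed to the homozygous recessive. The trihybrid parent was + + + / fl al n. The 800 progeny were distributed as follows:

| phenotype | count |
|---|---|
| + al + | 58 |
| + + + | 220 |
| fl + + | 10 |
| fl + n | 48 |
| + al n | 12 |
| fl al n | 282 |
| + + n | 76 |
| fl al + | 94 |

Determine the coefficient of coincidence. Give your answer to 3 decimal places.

0.716

The two rarest classes, fl + + and + al n, are the double crossovers. Comparing them with the parentals, only the fl allele has switched, so fl is the middle locus and the order is n – fl – al.
n–fl: (170 + 22)/800 = 0.2400; fl–al: (106 + 22)/800 = 0.1600.
Expected DCO frequency = 0.2400 × 0.1600 ≈ 0.03840; observed = 22/800 ≈ 0.02750.
Coefficient of coincidence = 0.02750/0.03840 ≈ 0.716.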